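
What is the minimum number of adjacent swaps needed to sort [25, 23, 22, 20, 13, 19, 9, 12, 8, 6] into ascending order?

There are 43 adjacent swaps.

Minimum adjacent swaps = number of inversions (each swap of adjacent out-of-order elements removes one inversion and no swap can remove more).
Count inversions — for each element, later elements that are smaller:
25: 23, 22, 20, 13, 19, 9, 12, 8, 6 → 9
23: 22, 20, 13, 19, 9, 12, 8, 6 → 8
22: 20, 13, 19, 9, 12, 8, 6 → 7
20: 13, 19, 9, 12, 8, 6 → 6
13: 9, 12, 8, 6 → 4
19: 9, 12, 8, 6 → 4
9: 8, 6 → 2
12: 8, 6 → 2
8: 6 → 1
6: none → 0
Total inversions: 9 + 8 + 7 + 6 + 4 + 4 + 2 + 2 + 1 + 0 = 43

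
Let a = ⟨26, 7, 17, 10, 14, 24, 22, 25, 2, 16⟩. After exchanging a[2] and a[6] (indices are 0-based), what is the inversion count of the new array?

Positions 2 and 6 hold 17 and 22; after swapping, the array is [26, 7, 22, 10, 14, 24, 17, 25, 2, 16].
Sweep left to right; for each value list the smaller values that follow it:
26: 9
7: 1
22: 5
10: 1
14: 1
24: 3
17: 2
25: 2
2: 0
16: 0
Sum: 9 + 1 + 5 + 1 + 1 + 3 + 2 + 2 + 0 + 0 = 24

24 inversions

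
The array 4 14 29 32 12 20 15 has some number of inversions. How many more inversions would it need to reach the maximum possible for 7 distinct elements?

13 inversions short

Maximum inversions for 7 distinct elements is C(7, 2) = 7·6/2 = 21.
Current inversions — for each element, count later smaller elements:
4: 0
14: 1
29: 3
32: 3
12: 0
20: 1
15: 0
Current total: 0 + 1 + 3 + 3 + 0 + 1 + 0 = 8
Shortfall: 21 − 8 = 13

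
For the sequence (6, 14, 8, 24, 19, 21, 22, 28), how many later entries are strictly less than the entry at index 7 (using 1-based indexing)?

0

The element at index 7 is 22.
Elements after it: 28
None of them are smaller than 22.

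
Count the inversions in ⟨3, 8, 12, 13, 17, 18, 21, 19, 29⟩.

Element-by-element contributions:
3 → none → 0
8 → none → 0
12 → none → 0
13 → none → 0
17 → none → 0
18 → none → 0
21 → 19 → 1
19 → none → 0
29 → none → 0
Sum: 0 + 0 + 0 + 0 + 0 + 0 + 1 + 0 + 0 = 1

1 inversion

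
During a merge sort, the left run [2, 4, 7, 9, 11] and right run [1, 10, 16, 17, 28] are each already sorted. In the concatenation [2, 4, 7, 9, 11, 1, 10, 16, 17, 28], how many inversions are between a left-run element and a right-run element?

For each element r of the right run, count left-run elements greater than r:
r = 1: 2, 4, 7, 9, 11 → 5
r = 10: 11 → 1
r = 16: none → 0
r = 17: none → 0
r = 28: none → 0
Cross-inversions: 5 + 1 + 0 + 0 + 0 = 6

Cross-inversions: 6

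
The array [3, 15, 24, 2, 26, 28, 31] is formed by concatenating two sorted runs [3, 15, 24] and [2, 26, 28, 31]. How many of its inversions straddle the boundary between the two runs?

3 cross-inversions

For each element r of the right run, count left-run elements greater than r:
r = 2: 3, 15, 24 → 3
r = 26: none → 0
r = 28: none → 0
r = 31: none → 0
Cross-inversions: 3 + 0 + 0 + 0 = 3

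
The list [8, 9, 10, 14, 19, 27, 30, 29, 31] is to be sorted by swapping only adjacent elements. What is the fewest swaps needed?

1

Each adjacent swap fixes exactly one inversion, so the minimum swap count equals the number of inversions.
Count inversions — for each element, later elements that are smaller:
8: none → 0
9: none → 0
10: none → 0
14: none → 0
19: none → 0
27: none → 0
30: 29 → 1
29: none → 0
31: none → 0
Total inversions: 0 + 0 + 0 + 0 + 0 + 0 + 1 + 0 + 0 = 1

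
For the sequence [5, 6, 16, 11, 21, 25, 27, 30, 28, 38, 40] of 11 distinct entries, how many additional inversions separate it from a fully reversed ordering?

53

Maximum inversions for 11 distinct elements is C(11, 2) = 11·10/2 = 55.
Current inversions — for each element, count later smaller elements:
5: 0
6: 0
16: 1
11: 0
21: 0
25: 0
27: 0
30: 1
28: 0
38: 0
40: 0
Current total: 0 + 0 + 1 + 0 + 0 + 0 + 0 + 1 + 0 + 0 + 0 = 2
Shortfall: 55 − 2 = 53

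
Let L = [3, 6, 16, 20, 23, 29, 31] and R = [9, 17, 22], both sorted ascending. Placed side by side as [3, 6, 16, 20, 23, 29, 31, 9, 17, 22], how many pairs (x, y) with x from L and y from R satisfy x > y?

12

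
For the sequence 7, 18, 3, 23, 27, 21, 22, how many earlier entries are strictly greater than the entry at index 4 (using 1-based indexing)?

0

The element at index 4 is 23.
Elements before it: 7, 18, 3
None of them are larger than 23.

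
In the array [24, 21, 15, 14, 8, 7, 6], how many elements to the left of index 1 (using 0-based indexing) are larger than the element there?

1

The element at index 1 is 21.
Elements before it: 24
Those larger than 21: 24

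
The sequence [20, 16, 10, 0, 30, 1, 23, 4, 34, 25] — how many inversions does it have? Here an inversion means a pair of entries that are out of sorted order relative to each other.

For each element, count later entries that are smaller:
20: 5
16: 4
10: 3
0: 0
30: 4
1: 0
23: 1
4: 0
34: 1
25: 0
Sum: 5 + 4 + 3 + 0 + 4 + 0 + 1 + 0 + 1 + 0 = 18

There are 18 out-of-order pairs.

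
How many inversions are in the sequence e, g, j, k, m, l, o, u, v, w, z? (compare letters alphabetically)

Count, for each position, how many later elements it exceeds:
e: 0
g: 0
j: 0
k: 0
m: 1
l: 0
o: 0
u: 0
v: 0
w: 0
z: 0
Sum: 0 + 0 + 0 + 0 + 1 + 0 + 0 + 0 + 0 + 0 + 0 = 1

1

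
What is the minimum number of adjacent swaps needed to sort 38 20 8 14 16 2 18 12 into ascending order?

19

The minimum number of adjacent swaps to sort an array equals its inversion count, since every such swap removes exactly one inversion.
Count inversions — for each element, later elements that are smaller:
38: 20, 8, 14, 16, 2, 18, 12 → 7
20: 8, 14, 16, 2, 18, 12 → 6
8: 2 → 1
14: 2, 12 → 2
16: 2, 12 → 2
2: none → 0
18: 12 → 1
12: none → 0
Total inversions: 7 + 6 + 1 + 2 + 2 + 0 + 1 + 0 = 19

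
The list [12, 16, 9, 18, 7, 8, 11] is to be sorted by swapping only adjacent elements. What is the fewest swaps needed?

Adjacent swaps: 13

Minimum adjacent swaps = number of inversions (each swap of adjacent out-of-order elements removes one inversion and no swap can remove more).
Count inversions — for each element, later elements that are smaller:
12: 9, 7, 8, 11 → 4
16: 9, 7, 8, 11 → 4
9: 7, 8 → 2
18: 7, 8, 11 → 3
7: none → 0
8: none → 0
11: none → 0
Total inversions: 4 + 4 + 2 + 3 + 0 + 0 + 0 = 13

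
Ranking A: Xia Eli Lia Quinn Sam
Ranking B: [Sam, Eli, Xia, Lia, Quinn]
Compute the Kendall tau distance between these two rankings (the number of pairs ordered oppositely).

Assign each item its position (1..5) in the first ordering, then rewrite the second ordering as that position sequence:
positions: Xia→1, Eli→2, Lia→3, Quinn→4, Sam→5
second ordering as positions: [5, 2, 1, 3, 4]
Discordant pairs = inversions in this position sequence.
5: 2, 1, 3, 4 → 4
2: 1 → 1
1: 0
3: 0
4: 0
Total: 4 + 1 + 0 + 0 + 0 = 5

5 discordant pairs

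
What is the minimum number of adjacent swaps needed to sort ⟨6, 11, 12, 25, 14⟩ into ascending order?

1 swap

Minimum adjacent swaps = number of inversions (each swap of adjacent out-of-order elements removes one inversion and no swap can remove more).
Count inversions — for each element, later elements that are smaller:
6: none → 0
11: none → 0
12: none → 0
25: 14 → 1
14: none → 0
Total inversions: 0 + 0 + 0 + 1 + 0 = 1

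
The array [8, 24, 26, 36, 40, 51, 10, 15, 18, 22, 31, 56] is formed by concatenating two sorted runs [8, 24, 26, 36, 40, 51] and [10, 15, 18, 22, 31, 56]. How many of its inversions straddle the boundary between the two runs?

Take each right-half value and tally the left-half values above it:
r = 10: 24, 26, 36, 40, 51 → 5
r = 15: 24, 26, 36, 40, 51 → 5
r = 18: 24, 26, 36, 40, 51 → 5
r = 22: 24, 26, 36, 40, 51 → 5
r = 31: 36, 40, 51 → 3
r = 56: none → 0
Cross-inversions: 5 + 5 + 5 + 5 + 3 + 0 = 23

23 cross-inversions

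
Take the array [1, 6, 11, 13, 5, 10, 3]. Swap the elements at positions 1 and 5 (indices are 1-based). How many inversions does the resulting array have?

Positions 1 and 5 hold 1 and 5; after swapping, the array is [5, 6, 11, 13, 1, 10, 3].
Count, for each position, how many later elements it exceeds:
5 → 1, 3 → 2
6 → 1, 3 → 2
11 → 1, 10, 3 → 3
13 → 1, 10, 3 → 3
1 → none → 0
10 → 3 → 1
3 → none → 0
Sum: 2 + 2 + 3 + 3 + 0 + 1 + 0 = 11

There are 11 inversions.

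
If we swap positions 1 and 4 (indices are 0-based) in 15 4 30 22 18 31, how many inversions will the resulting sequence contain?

5

Positions 1 and 4 hold 4 and 18; after swapping, the array is [15, 18, 30, 22, 4, 31].
Element-by-element contributions:
15 → 4 → 1
18 → 4 → 1
30 → 22, 4 → 2
22 → 4 → 1
4 → none → 0
31 → none → 0
Sum: 1 + 1 + 2 + 1 + 0 + 0 = 5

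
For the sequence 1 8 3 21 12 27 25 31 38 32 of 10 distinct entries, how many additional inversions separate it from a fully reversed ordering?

Maximum inversions for 10 distinct elements is C(10, 2) = 10·9/2 = 45.
Current inversions — for each element, count later smaller elements:
1: 0
8: 1
3: 0
21: 1
12: 0
27: 1
25: 0
31: 0
38: 1
32: 0
Current total: 0 + 1 + 0 + 1 + 0 + 1 + 0 + 0 + 1 + 0 = 4
Shortfall: 45 − 4 = 41

41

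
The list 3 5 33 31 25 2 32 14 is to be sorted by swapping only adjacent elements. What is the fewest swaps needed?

13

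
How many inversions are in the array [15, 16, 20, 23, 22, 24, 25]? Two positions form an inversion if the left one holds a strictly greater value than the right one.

1 inversion

Sweep left to right; for each value list the smaller values that follow it:
15: 0
16: 0
20: 0
23: 1
22: 0
24: 0
25: 0
Sum: 0 + 0 + 0 + 1 + 0 + 0 + 0 = 1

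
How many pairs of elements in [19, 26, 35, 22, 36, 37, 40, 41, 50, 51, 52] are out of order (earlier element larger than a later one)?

Element-by-element contributions:
19 → none → 0
26 → 22 → 1
35 → 22 → 1
22 → none → 0
36 → none → 0
37 → none → 0
40 → none → 0
41 → none → 0
50 → none → 0
51 → none → 0
52 → none → 0
Sum: 0 + 1 + 1 + 0 + 0 + 0 + 0 + 0 + 0 + 0 + 0 = 2

2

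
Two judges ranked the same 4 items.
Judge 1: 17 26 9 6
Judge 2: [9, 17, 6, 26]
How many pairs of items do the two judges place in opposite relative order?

Assign each item its position (1..4) in the first ordering, then rewrite the second ordering as that position sequence:
positions: 17→1, 26→2, 9→3, 6→4
second ordering as positions: [3, 1, 4, 2]
Discordant pairs = inversions in this position sequence.
3: 1, 2 → 2
1: 0
4: 2 → 1
2: 0
Total: 2 + 0 + 1 + 0 = 3

There are 3 discordant pairs.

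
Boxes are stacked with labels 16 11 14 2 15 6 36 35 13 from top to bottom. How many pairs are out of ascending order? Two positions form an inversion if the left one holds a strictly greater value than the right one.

For each element, count later entries that are smaller:
16 → 11, 14, 2, 15, 6, 13 → 6
11 → 2, 6 → 2
14 → 2, 6, 13 → 3
2 → none → 0
15 → 6, 13 → 2
6 → none → 0
36 → 35, 13 → 2
35 → 13 → 1
13 → none → 0
Sum: 6 + 2 + 3 + 0 + 2 + 0 + 2 + 1 + 0 = 16

16 inversions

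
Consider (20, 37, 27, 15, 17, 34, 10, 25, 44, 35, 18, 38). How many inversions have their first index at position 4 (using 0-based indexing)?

1

The element at index 4 is 17.
Elements after it: 34, 10, 25, 44, 35, 18, 38
Those smaller than 17: 10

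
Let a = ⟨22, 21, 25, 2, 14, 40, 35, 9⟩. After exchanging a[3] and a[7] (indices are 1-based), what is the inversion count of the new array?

Positions 3 and 7 hold 25 and 35; after swapping, the array is [22, 21, 35, 2, 14, 40, 25, 9].
Count, for each position, how many later elements it exceeds:
22: 4
21: 3
35: 4
2: 0
14: 1
40: 2
25: 1
9: 0
Sum: 4 + 3 + 4 + 0 + 1 + 2 + 1 + 0 = 15

15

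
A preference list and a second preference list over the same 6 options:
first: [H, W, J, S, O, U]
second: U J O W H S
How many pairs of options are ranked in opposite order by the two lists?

11

Assign each item its position (1..6) in the first ordering, then rewrite the second ordering as that position sequence:
positions: H→1, W→2, J→3, S→4, O→5, U→6
second ordering as positions: [6, 3, 5, 2, 1, 4]
Discordant pairs = inversions in this position sequence.
6: 3, 5, 2, 1, 4 → 5
3: 2, 1 → 2
5: 2, 1, 4 → 3
2: 1 → 1
1: 0
4: 0
Total: 5 + 2 + 3 + 1 + 0 + 0 = 11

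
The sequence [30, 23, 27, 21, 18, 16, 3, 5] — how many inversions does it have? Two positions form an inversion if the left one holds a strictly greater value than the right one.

26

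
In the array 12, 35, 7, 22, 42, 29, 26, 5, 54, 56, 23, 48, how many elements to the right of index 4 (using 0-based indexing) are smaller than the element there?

The element at index 4 is 42.
Elements after it: 29, 26, 5, 54, 56, 23, 48
Those smaller than 42: 29, 26, 5, 23

4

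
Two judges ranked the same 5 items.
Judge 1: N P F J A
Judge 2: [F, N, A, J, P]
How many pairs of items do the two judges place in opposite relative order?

Discordant pairs: 5

Assign each item its position (1..5) in the first ordering, then rewrite the second ordering as that position sequence:
positions: N→1, P→2, F→3, J→4, A→5
second ordering as positions: [3, 1, 5, 4, 2]
Discordant pairs = inversions in this position sequence.
3: 1, 2 → 2
1: 0
5: 4, 2 → 2
4: 2 → 1
2: 0
Total: 2 + 0 + 2 + 1 + 0 = 5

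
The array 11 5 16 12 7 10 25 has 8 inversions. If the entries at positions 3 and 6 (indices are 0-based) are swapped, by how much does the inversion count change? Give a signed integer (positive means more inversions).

+1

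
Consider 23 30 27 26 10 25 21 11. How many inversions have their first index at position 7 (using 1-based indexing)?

1

The element at index 7 is 21.
Elements after it: 11
Those smaller than 21: 11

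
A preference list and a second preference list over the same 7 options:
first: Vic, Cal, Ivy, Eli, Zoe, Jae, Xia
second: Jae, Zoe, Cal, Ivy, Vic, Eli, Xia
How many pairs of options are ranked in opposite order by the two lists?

Assign each item its position (1..7) in the first ordering, then rewrite the second ordering as that position sequence:
positions: Vic→1, Cal→2, Ivy→3, Eli→4, Zoe→5, Jae→6, Xia→7
second ordering as positions: [6, 5, 2, 3, 1, 4, 7]
Discordant pairs = inversions in this position sequence.
6: 5, 2, 3, 1, 4 → 5
5: 2, 3, 1, 4 → 4
2: 1 → 1
3: 1 → 1
1: 0
4: 0
7: 0
Total: 5 + 4 + 1 + 1 + 0 + 0 + 0 = 11

There are 11 pairs.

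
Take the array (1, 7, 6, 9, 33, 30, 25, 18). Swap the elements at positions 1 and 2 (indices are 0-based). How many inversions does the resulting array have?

6

Positions 1 and 2 hold 7 and 6; after swapping, the array is [1, 6, 7, 9, 33, 30, 25, 18].
For each element, count later entries that are smaller:
1 → none → 0
6 → none → 0
7 → none → 0
9 → none → 0
33 → 30, 25, 18 → 3
30 → 25, 18 → 2
25 → 18 → 1
18 → none → 0
Sum: 0 + 0 + 0 + 0 + 3 + 2 + 1 + 0 = 6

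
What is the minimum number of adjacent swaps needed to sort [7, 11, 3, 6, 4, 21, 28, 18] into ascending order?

9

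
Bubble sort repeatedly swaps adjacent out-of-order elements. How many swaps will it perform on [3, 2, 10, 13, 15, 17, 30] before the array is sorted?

1

Each adjacent swap fixes exactly one inversion, so the minimum swap count equals the number of inversions.
Count inversions — for each element, later elements that are smaller:
3: 2 → 1
2: none → 0
10: none → 0
13: none → 0
15: none → 0
17: none → 0
30: none → 0
Total inversions: 1 + 0 + 0 + 0 + 0 + 0 + 0 = 1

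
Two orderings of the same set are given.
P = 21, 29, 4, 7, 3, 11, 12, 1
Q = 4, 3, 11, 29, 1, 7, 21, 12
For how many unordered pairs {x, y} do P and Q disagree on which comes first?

13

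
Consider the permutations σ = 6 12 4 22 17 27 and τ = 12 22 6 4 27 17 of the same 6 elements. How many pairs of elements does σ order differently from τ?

4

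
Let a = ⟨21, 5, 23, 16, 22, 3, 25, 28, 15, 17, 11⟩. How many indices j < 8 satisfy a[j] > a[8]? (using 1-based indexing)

The element at index 8 is 28.
Elements before it: 21, 5, 23, 16, 22, 3, 25
None of them are larger than 28.

0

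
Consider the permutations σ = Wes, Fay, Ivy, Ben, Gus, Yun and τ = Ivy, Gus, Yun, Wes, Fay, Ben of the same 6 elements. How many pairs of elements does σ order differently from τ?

Discordant pairs: 8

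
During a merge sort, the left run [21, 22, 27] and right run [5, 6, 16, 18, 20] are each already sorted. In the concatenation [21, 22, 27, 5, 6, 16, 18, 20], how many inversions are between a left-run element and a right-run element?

For each element r of the right run, count left-run elements greater than r:
r = 5: 21, 22, 27 → 3
r = 6: 21, 22, 27 → 3
r = 16: 21, 22, 27 → 3
r = 18: 21, 22, 27 → 3
r = 20: 21, 22, 27 → 3
Cross-inversions: 3 + 3 + 3 + 3 + 3 = 15

There are 15 split inversions.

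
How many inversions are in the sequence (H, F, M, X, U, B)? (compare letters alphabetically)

Count, for each position, how many later elements it exceeds:
H → F, B → 2
F → B → 1
M → B → 1
X → U, B → 2
U → B → 1
B → none → 0
Sum: 2 + 1 + 1 + 2 + 1 + 0 = 7

7 inversions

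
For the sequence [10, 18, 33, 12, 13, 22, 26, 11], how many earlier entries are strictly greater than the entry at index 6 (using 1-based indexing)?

The element at index 6 is 22.
Elements before it: 10, 18, 33, 12, 13
Those larger than 22: 33

1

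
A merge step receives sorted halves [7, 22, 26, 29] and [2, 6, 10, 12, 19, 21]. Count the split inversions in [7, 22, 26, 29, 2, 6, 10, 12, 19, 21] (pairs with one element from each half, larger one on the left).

Count, for every r in R, how many entries of L exceed r:
r = 2: 7, 22, 26, 29 → 4
r = 6: 7, 22, 26, 29 → 4
r = 10: 22, 26, 29 → 3
r = 12: 22, 26, 29 → 3
r = 19: 22, 26, 29 → 3
r = 21: 22, 26, 29 → 3
Cross-inversions: 4 + 4 + 3 + 3 + 3 + 3 = 20

20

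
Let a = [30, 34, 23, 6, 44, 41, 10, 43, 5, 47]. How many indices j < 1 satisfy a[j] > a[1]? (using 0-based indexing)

The element at index 1 is 34.
Elements before it: 30
None of them are larger than 34.

0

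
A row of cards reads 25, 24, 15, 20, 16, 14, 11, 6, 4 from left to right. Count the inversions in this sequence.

34 inversions

For each element, count later entries that are smaller:
25 → 24, 15, 20, 16, 14, 11, 6, 4 → 8
24 → 15, 20, 16, 14, 11, 6, 4 → 7
15 → 14, 11, 6, 4 → 4
20 → 16, 14, 11, 6, 4 → 5
16 → 14, 11, 6, 4 → 4
14 → 11, 6, 4 → 3
11 → 6, 4 → 2
6 → 4 → 1
4 → none → 0
Sum: 8 + 7 + 4 + 5 + 4 + 3 + 2 + 1 + 0 = 34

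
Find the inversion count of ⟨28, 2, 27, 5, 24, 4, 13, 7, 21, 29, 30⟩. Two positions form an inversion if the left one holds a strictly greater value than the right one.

20

Count, for each position, how many later elements it exceeds:
28 → 2, 27, 5, 24, 4, 13, 7, 21 → 8
2 → none → 0
27 → 5, 24, 4, 13, 7, 21 → 6
5 → 4 → 1
24 → 4, 13, 7, 21 → 4
4 → none → 0
13 → 7 → 1
7 → none → 0
21 → none → 0
29 → none → 0
30 → none → 0
Sum: 8 + 0 + 6 + 1 + 4 + 0 + 1 + 0 + 0 + 0 + 0 = 20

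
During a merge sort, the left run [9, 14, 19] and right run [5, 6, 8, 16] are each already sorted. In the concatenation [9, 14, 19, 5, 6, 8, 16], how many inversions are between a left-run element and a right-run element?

10 cross-inversions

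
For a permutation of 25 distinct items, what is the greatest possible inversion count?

The maximum occurs when the array is in strictly decreasing order: every one of the C(25, 2) pairs is inverted.
C(25, 2) = 25·24/2 = 300

300 inversions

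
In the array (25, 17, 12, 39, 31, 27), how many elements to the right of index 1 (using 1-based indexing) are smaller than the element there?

The element at index 1 is 25.
Elements after it: 17, 12, 39, 31, 27
Those smaller than 25: 17, 12

2 such elements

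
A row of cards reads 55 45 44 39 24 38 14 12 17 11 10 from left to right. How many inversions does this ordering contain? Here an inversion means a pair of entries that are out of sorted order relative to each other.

Sweep left to right; for each value list the smaller values that follow it:
55 → 45, 44, 39, 24, 38, 14, 12, 17, 11, 10 → 10
45 → 44, 39, 24, 38, 14, 12, 17, 11, 10 → 9
44 → 39, 24, 38, 14, 12, 17, 11, 10 → 8
39 → 24, 38, 14, 12, 17, 11, 10 → 7
24 → 14, 12, 17, 11, 10 → 5
38 → 14, 12, 17, 11, 10 → 5
14 → 12, 11, 10 → 3
12 → 11, 10 → 2
17 → 11, 10 → 2
11 → 10 → 1
10 → none → 0
Sum: 10 + 9 + 8 + 7 + 5 + 5 + 3 + 2 + 2 + 1 + 0 = 52

52 inversions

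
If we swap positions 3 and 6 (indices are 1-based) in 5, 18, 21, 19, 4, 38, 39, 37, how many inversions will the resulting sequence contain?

8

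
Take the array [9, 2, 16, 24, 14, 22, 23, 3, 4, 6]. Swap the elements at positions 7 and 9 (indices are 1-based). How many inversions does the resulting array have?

Positions 7 and 9 hold 23 and 4; after swapping, the array is [9, 2, 16, 24, 14, 22, 4, 3, 23, 6].
For each element, count later entries that are smaller:
9 → 2, 4, 3, 6 → 4
2 → none → 0
16 → 14, 4, 3, 6 → 4
24 → 14, 22, 4, 3, 23, 6 → 6
14 → 4, 3, 6 → 3
22 → 4, 3, 6 → 3
4 → 3 → 1
3 → none → 0
23 → 6 → 1
6 → none → 0
Sum: 4 + 0 + 4 + 6 + 3 + 3 + 1 + 0 + 1 + 0 = 22

Inversions: 22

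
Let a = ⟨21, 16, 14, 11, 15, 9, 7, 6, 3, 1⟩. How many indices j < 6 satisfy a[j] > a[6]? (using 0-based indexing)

6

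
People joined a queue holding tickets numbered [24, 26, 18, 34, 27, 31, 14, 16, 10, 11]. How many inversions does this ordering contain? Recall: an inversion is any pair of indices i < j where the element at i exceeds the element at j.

32 inversions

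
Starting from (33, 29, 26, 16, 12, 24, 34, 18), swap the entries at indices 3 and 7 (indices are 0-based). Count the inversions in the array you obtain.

Inversions: 19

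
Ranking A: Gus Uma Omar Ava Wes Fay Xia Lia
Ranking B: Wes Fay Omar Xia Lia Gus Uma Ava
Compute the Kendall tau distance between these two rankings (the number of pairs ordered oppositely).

16

Assign each item its position (1..8) in the first ordering, then rewrite the second ordering as that position sequence:
positions: Gus→1, Uma→2, Omar→3, Ava→4, Wes→5, Fay→6, Xia→7, Lia→8
second ordering as positions: [5, 6, 3, 7, 8, 1, 2, 4]
Discordant pairs = inversions in this position sequence.
5: 3, 1, 2, 4 → 4
6: 3, 1, 2, 4 → 4
3: 1, 2 → 2
7: 1, 2, 4 → 3
8: 1, 2, 4 → 3
1: 0
2: 0
4: 0
Total: 4 + 4 + 2 + 3 + 3 + 0 + 0 + 0 = 16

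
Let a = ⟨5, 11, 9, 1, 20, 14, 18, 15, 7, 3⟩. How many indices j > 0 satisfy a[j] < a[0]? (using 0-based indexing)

The element at index 0 is 5.
Elements after it: 11, 9, 1, 20, 14, 18, 15, 7, 3
Those smaller than 5: 1, 3

2 such elements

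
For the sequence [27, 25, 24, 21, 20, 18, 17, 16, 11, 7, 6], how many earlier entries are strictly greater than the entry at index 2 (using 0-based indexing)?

2 such elements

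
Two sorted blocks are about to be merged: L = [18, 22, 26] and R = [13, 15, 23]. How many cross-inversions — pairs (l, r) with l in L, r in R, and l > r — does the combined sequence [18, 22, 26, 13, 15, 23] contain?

7

Count, for every r in R, how many entries of L exceed r:
r = 13: 18, 22, 26 → 3
r = 15: 18, 22, 26 → 3
r = 23: 26 → 1
Cross-inversions: 3 + 3 + 1 = 7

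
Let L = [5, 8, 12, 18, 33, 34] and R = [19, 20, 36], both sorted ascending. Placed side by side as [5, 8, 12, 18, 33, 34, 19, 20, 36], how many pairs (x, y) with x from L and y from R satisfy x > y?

4

For each element r of the right run, count left-run elements greater than r:
r = 19: 33, 34 → 2
r = 20: 33, 34 → 2
r = 36: none → 0
Cross-inversions: 2 + 2 + 0 = 4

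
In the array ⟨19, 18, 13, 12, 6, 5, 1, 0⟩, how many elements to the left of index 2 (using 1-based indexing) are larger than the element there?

1 such element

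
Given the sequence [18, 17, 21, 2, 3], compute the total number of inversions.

For each element, count later entries that are smaller:
18 → 17, 2, 3 → 3
17 → 2, 3 → 2
21 → 2, 3 → 2
2 → none → 0
3 → none → 0
Sum: 3 + 2 + 2 + 0 + 0 = 7

7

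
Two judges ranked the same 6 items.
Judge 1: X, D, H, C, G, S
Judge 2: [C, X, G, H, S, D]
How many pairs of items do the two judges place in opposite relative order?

Assign each item its position (1..6) in the first ordering, then rewrite the second ordering as that position sequence:
positions: X→1, D→2, H→3, C→4, G→5, S→6
second ordering as positions: [4, 1, 5, 3, 6, 2]
Discordant pairs = inversions in this position sequence.
4: 1, 3, 2 → 3
1: 0
5: 3, 2 → 2
3: 2 → 1
6: 2 → 1
2: 0
Total: 3 + 0 + 2 + 1 + 1 + 0 = 7

7 discordant pairs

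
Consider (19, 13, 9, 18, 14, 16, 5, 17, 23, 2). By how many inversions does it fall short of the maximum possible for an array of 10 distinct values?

20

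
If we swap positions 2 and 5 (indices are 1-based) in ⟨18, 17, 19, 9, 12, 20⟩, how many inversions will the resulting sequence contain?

6

Positions 2 and 5 hold 17 and 12; after swapping, the array is [18, 12, 19, 9, 17, 20].
Sweep left to right; for each value list the smaller values that follow it:
18 → 12, 9, 17 → 3
12 → 9 → 1
19 → 9, 17 → 2
9 → none → 0
17 → none → 0
20 → none → 0
Sum: 3 + 1 + 2 + 0 + 0 + 0 = 6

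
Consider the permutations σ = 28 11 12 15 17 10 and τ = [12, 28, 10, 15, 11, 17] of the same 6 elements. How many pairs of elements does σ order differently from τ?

Assign each item its position (1..6) in the first ordering, then rewrite the second ordering as that position sequence:
positions: 28→1, 11→2, 12→3, 15→4, 17→5, 10→6
second ordering as positions: [3, 1, 6, 4, 2, 5]
Discordant pairs = inversions in this position sequence.
3: 1, 2 → 2
1: 0
6: 4, 2, 5 → 3
4: 2 → 1
2: 0
5: 0
Total: 2 + 0 + 3 + 1 + 0 + 0 = 6

6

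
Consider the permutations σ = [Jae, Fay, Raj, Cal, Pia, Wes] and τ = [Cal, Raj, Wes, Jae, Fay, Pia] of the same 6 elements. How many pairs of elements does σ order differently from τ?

There are 8 discordant pairs.

Assign each item its position (1..6) in the first ordering, then rewrite the second ordering as that position sequence:
positions: Jae→1, Fay→2, Raj→3, Cal→4, Pia→5, Wes→6
second ordering as positions: [4, 3, 6, 1, 2, 5]
Discordant pairs = inversions in this position sequence.
4: 3, 1, 2 → 3
3: 1, 2 → 2
6: 1, 2, 5 → 3
1: 0
2: 0
5: 0
Total: 3 + 2 + 3 + 0 + 0 + 0 = 8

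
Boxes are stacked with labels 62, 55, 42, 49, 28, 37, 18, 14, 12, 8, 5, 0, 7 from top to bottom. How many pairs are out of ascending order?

74

Count, for each position, how many later elements it exceeds:
62 → 55, 42, 49, 28, 37, 18, 14, 12, 8, 5, 0, 7 → 12
55 → 42, 49, 28, 37, 18, 14, 12, 8, 5, 0, 7 → 11
42 → 28, 37, 18, 14, 12, 8, 5, 0, 7 → 9
49 → 28, 37, 18, 14, 12, 8, 5, 0, 7 → 9
28 → 18, 14, 12, 8, 5, 0, 7 → 7
37 → 18, 14, 12, 8, 5, 0, 7 → 7
18 → 14, 12, 8, 5, 0, 7 → 6
14 → 12, 8, 5, 0, 7 → 5
12 → 8, 5, 0, 7 → 4
8 → 5, 0, 7 → 3
5 → 0 → 1
0 → none → 0
7 → none → 0
Sum: 12 + 11 + 9 + 9 + 7 + 7 + 6 + 5 + 4 + 3 + 1 + 0 + 0 = 74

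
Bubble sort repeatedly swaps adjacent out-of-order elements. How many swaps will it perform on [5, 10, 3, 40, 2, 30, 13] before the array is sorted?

Each adjacent swap fixes exactly one inversion, so the minimum swap count equals the number of inversions.
Count inversions — for each element, later elements that are smaller:
5: 3, 2 → 2
10: 3, 2 → 2
3: 2 → 1
40: 2, 30, 13 → 3
2: none → 0
30: 13 → 1
13: none → 0
Total inversions: 2 + 2 + 1 + 3 + 0 + 1 + 0 = 9

9 swaps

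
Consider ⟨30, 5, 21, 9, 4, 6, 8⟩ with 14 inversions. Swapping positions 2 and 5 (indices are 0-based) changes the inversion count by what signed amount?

-3

Positions 2 and 5 hold 21 and 6; after swapping, the array is [30, 5, 6, 9, 4, 21, 8].
Element-by-element contributions:
30: 6
5: 1
6: 1
9: 2
4: 0
21: 1
8: 0
Sum: 6 + 1 + 1 + 2 + 0 + 1 + 0 = 11
Change: 11 − 14 = -3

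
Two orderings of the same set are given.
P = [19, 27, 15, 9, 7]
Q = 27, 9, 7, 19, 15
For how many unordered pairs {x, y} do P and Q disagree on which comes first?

5

Assign each item its position (1..5) in the first ordering, then rewrite the second ordering as that position sequence:
positions: 19→1, 27→2, 15→3, 9→4, 7→5
second ordering as positions: [2, 4, 5, 1, 3]
Discordant pairs = inversions in this position sequence.
2: 1 → 1
4: 1, 3 → 2
5: 1, 3 → 2
1: 0
3: 0
Total: 1 + 2 + 2 + 0 + 0 = 5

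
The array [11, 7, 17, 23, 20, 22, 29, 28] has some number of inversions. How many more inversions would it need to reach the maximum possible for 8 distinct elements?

24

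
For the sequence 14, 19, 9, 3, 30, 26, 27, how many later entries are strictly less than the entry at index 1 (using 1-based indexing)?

The element at index 1 is 14.
Elements after it: 19, 9, 3, 30, 26, 27
Those smaller than 14: 9, 3

2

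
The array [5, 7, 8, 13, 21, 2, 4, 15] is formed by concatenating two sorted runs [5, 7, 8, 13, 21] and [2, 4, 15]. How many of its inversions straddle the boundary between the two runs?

There are 11 split inversions.

For each element r of the right run, count left-run elements greater than r:
r = 2: 5, 7, 8, 13, 21 → 5
r = 4: 5, 7, 8, 13, 21 → 5
r = 15: 21 → 1
Cross-inversions: 5 + 5 + 1 = 11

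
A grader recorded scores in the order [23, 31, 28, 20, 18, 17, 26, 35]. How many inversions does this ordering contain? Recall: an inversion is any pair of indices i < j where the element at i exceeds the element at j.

Element-by-element contributions:
23: 3
31: 5
28: 4
20: 2
18: 1
17: 0
26: 0
35: 0
Sum: 3 + 5 + 4 + 2 + 1 + 0 + 0 + 0 = 15

15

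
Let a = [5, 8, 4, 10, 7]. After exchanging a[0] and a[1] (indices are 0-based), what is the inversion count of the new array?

5

Positions 0 and 1 hold 5 and 8; after swapping, the array is [8, 5, 4, 10, 7].
Count, for each position, how many later elements it exceeds:
8: 3
5: 1
4: 0
10: 1
7: 0
Sum: 3 + 1 + 0 + 1 + 0 = 5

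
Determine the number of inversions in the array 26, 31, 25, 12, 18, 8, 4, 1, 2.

There are 33 inversions.

Count, for each position, how many later elements it exceeds:
26: 7
31: 7
25: 6
12: 4
18: 4
8: 3
4: 2
1: 0
2: 0
Sum: 7 + 7 + 6 + 4 + 4 + 3 + 2 + 0 + 0 = 33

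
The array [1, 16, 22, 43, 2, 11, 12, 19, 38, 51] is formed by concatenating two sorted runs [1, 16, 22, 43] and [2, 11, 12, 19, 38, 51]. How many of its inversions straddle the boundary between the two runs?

12 split inversions

Count, for every r in R, how many entries of L exceed r:
r = 2: 16, 22, 43 → 3
r = 11: 16, 22, 43 → 3
r = 12: 16, 22, 43 → 3
r = 19: 22, 43 → 2
r = 38: 43 → 1
r = 51: none → 0
Cross-inversions: 3 + 3 + 3 + 2 + 1 + 0 = 12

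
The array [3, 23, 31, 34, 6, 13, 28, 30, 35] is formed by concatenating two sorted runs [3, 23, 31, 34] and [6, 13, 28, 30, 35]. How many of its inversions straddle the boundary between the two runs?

Count, for every r in R, how many entries of L exceed r:
r = 6: 23, 31, 34 → 3
r = 13: 23, 31, 34 → 3
r = 28: 31, 34 → 2
r = 30: 31, 34 → 2
r = 35: none → 0
Cross-inversions: 3 + 3 + 2 + 2 + 0 = 10

10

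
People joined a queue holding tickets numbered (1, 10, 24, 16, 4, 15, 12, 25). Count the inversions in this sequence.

For each element, count later entries that are smaller:
1 → none → 0
10 → 4 → 1
24 → 16, 4, 15, 12 → 4
16 → 4, 15, 12 → 3
4 → none → 0
15 → 12 → 1
12 → none → 0
25 → none → 0
Sum: 0 + 1 + 4 + 3 + 0 + 1 + 0 + 0 = 9

9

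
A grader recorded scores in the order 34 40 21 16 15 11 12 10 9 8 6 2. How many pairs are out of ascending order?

For each element, count later entries that are smaller:
34 → 21, 16, 15, 11, 12, 10, 9, 8, 6, 2 → 10
40 → 21, 16, 15, 11, 12, 10, 9, 8, 6, 2 → 10
21 → 16, 15, 11, 12, 10, 9, 8, 6, 2 → 9
16 → 15, 11, 12, 10, 9, 8, 6, 2 → 8
15 → 11, 12, 10, 9, 8, 6, 2 → 7
11 → 10, 9, 8, 6, 2 → 5
12 → 10, 9, 8, 6, 2 → 5
10 → 9, 8, 6, 2 → 4
9 → 8, 6, 2 → 3
8 → 6, 2 → 2
6 → 2 → 1
2 → none → 0
Sum: 10 + 10 + 9 + 8 + 7 + 5 + 5 + 4 + 3 + 2 + 1 + 0 = 64

There are 64 out-of-order pairs.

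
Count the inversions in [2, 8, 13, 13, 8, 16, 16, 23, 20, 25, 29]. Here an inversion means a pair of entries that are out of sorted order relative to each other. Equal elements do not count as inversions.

There are 3 out-of-order pairs.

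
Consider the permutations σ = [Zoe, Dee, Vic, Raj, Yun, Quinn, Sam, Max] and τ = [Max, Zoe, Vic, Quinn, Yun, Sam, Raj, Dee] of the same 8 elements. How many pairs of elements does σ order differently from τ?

Assign each item its position (1..8) in the first ordering, then rewrite the second ordering as that position sequence:
positions: Zoe→1, Dee→2, Vic→3, Raj→4, Yun→5, Quinn→6, Sam→7, Max→8
second ordering as positions: [8, 1, 3, 6, 5, 7, 4, 2]
Discordant pairs = inversions in this position sequence.
8: 1, 3, 6, 5, 7, 4, 2 → 7
1: 0
3: 2 → 1
6: 5, 4, 2 → 3
5: 4, 2 → 2
7: 4, 2 → 2
4: 2 → 1
2: 0
Total: 7 + 0 + 1 + 3 + 2 + 2 + 1 + 0 = 16

16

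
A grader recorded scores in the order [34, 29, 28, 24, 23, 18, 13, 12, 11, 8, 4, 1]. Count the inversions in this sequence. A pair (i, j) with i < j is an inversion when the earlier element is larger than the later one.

Count, for each position, how many later elements it exceeds:
34: 11
29: 10
28: 9
24: 8
23: 7
18: 6
13: 5
12: 4
11: 3
8: 2
4: 1
1: 0
Sum: 11 + 10 + 9 + 8 + 7 + 6 + 5 + 4 + 3 + 2 + 1 + 0 = 66

66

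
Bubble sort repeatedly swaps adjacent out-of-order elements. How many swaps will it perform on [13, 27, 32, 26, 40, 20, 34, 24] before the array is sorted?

12

The minimum number of adjacent swaps to sort an array equals its inversion count, since every such swap removes exactly one inversion.
Count inversions — for each element, later elements that are smaller:
13: none → 0
27: 26, 20, 24 → 3
32: 26, 20, 24 → 3
26: 20, 24 → 2
40: 20, 34, 24 → 3
20: none → 0
34: 24 → 1
24: none → 0
Total inversions: 0 + 3 + 3 + 2 + 3 + 0 + 1 + 0 = 12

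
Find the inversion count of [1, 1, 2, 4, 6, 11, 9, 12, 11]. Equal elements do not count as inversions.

2

Element-by-element contributions:
1 → none → 0
1 → none → 0
2 → none → 0
4 → none → 0
6 → none → 0
11 → 9 → 1
9 → none → 0
12 → 11 → 1
11 → none → 0
Sum: 0 + 0 + 0 + 0 + 0 + 1 + 0 + 1 + 0 = 2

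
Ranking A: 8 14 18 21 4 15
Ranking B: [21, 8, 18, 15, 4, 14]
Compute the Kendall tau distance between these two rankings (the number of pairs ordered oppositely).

Assign each item its position (1..6) in the first ordering, then rewrite the second ordering as that position sequence:
positions: 8→1, 14→2, 18→3, 21→4, 4→5, 15→6
second ordering as positions: [4, 1, 3, 6, 5, 2]
Discordant pairs = inversions in this position sequence.
4: 1, 3, 2 → 3
1: 0
3: 2 → 1
6: 5, 2 → 2
5: 2 → 1
2: 0
Total: 3 + 0 + 1 + 2 + 1 + 0 = 7

Discordant pairs: 7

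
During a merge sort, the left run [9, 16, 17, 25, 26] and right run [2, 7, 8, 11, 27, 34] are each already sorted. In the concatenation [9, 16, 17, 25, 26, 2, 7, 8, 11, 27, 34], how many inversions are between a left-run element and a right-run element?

For each element r of the right run, count left-run elements greater than r:
r = 2: 9, 16, 17, 25, 26 → 5
r = 7: 9, 16, 17, 25, 26 → 5
r = 8: 9, 16, 17, 25, 26 → 5
r = 11: 16, 17, 25, 26 → 4
r = 27: none → 0
r = 34: none → 0
Cross-inversions: 5 + 5 + 5 + 4 + 0 + 0 = 19

19 split inversions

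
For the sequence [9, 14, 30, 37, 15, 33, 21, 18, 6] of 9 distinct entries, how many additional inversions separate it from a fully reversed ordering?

18 inversions short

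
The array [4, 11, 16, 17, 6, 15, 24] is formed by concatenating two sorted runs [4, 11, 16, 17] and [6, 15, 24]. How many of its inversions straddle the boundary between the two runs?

For each element r of the right run, count left-run elements greater than r:
r = 6: 11, 16, 17 → 3
r = 15: 16, 17 → 2
r = 24: none → 0
Cross-inversions: 3 + 2 + 0 = 5

There are 5 cross-inversions.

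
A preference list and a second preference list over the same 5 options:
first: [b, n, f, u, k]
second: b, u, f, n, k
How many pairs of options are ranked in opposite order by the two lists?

Assign each item its position (1..5) in the first ordering, then rewrite the second ordering as that position sequence:
positions: b→1, n→2, f→3, u→4, k→5
second ordering as positions: [1, 4, 3, 2, 5]
Discordant pairs = inversions in this position sequence.
1: 0
4: 3, 2 → 2
3: 2 → 1
2: 0
5: 0
Total: 0 + 2 + 1 + 0 + 0 = 3

Pairs: 3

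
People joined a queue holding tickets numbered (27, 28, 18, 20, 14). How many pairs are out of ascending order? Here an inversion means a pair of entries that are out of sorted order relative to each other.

There are 8 inversions.

Element-by-element contributions:
27: 3
28: 3
18: 1
20: 1
14: 0
Sum: 3 + 3 + 1 + 1 + 0 = 8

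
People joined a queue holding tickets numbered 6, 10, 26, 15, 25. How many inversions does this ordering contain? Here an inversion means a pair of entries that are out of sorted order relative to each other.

Inversions: 2

For each element, count later entries that are smaller:
6 → none → 0
10 → none → 0
26 → 15, 25 → 2
15 → none → 0
25 → none → 0
Sum: 0 + 0 + 2 + 0 + 0 = 2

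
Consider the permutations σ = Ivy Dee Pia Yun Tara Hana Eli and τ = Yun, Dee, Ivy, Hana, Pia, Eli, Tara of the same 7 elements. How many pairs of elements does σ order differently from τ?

Assign each item its position (1..7) in the first ordering, then rewrite the second ordering as that position sequence:
positions: Ivy→1, Dee→2, Pia→3, Yun→4, Tara→5, Hana→6, Eli→7
second ordering as positions: [4, 2, 1, 6, 3, 7, 5]
Discordant pairs = inversions in this position sequence.
4: 2, 1, 3 → 3
2: 1 → 1
1: 0
6: 3, 5 → 2
3: 0
7: 5 → 1
5: 0
Total: 3 + 1 + 0 + 2 + 0 + 1 + 0 = 7

7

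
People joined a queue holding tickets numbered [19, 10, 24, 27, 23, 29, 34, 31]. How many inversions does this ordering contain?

For each element, count later entries that are smaller:
19 → 10 → 1
10 → none → 0
24 → 23 → 1
27 → 23 → 1
23 → none → 0
29 → none → 0
34 → 31 → 1
31 → none → 0
Sum: 1 + 0 + 1 + 1 + 0 + 0 + 1 + 0 = 4

4 inversions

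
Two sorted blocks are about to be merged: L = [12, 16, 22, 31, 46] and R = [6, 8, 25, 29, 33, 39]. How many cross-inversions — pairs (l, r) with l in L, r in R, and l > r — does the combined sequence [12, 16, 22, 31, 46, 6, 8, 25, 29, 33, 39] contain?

16 cross-inversions

Take each right-half value and tally the left-half values above it:
r = 6: 12, 16, 22, 31, 46 → 5
r = 8: 12, 16, 22, 31, 46 → 5
r = 25: 31, 46 → 2
r = 29: 31, 46 → 2
r = 33: 46 → 1
r = 39: 46 → 1
Cross-inversions: 5 + 5 + 2 + 2 + 1 + 1 = 16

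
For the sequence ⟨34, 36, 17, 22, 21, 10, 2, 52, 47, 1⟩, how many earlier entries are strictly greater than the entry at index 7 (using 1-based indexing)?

6

The element at index 7 is 2.
Elements before it: 34, 36, 17, 22, 21, 10
Those larger than 2: 34, 36, 17, 22, 21, 10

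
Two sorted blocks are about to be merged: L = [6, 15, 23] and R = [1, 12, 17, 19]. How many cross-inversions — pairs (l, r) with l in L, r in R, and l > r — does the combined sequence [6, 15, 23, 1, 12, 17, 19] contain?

7 cross-inversions

For each element r of the right run, count left-run elements greater than r:
r = 1: 6, 15, 23 → 3
r = 12: 15, 23 → 2
r = 17: 23 → 1
r = 19: 23 → 1
Cross-inversions: 3 + 2 + 1 + 1 = 7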